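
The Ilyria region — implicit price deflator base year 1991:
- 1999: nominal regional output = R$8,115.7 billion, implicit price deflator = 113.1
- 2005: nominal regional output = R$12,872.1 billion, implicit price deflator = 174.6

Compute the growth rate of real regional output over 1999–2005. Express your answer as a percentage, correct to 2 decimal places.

2.74%

Deflate each year: 1999 → 8115.7/1.131 = 7175.69; 2005 → 12872.1/1.746 = 7372.34.
So real regional output changed by 7372.34/7175.69 − 1 = 0.0274, i.e. 2.74%.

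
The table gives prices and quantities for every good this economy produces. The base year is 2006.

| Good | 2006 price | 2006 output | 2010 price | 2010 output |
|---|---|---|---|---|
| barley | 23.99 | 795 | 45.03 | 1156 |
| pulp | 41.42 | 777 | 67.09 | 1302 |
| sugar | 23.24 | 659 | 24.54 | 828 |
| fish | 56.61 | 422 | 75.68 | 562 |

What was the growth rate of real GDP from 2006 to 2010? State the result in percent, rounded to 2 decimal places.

Real GDP 2006 = Nominal GDP 2006 = 23.99·795 + 41.42·777 + 23.24·659 + 56.61·422 = 90459.97.
Real GDP 2010 (at 2006 prices) = 23.99·1156 + 41.42·1302 + 23.24·828 + 56.61·562 = 132718.82.
Real growth = 132718.82/90459.97 − 1 = 0.4672.

46.72%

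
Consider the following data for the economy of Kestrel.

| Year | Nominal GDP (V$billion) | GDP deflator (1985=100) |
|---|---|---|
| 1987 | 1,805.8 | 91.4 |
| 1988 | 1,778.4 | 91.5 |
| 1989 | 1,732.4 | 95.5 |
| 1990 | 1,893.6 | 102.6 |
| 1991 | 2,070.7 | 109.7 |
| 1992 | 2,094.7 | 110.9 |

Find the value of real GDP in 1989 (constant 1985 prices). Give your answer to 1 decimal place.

Real GDP 1989 = 1732.4 / 0.955 = 1814.03.

V$1,814.0 billion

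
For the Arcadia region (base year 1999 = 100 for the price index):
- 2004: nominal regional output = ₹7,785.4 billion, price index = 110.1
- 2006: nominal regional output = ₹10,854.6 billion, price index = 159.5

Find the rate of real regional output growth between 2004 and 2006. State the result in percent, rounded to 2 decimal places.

Real regional output 2004 = 7785.4 / 1.101 = 7071.21.
Real regional output 2006 = 10854.6 / 1.595 = 6805.39.
Real growth = 6805.39 / 7071.21 − 1 = -0.0376.

-3.76%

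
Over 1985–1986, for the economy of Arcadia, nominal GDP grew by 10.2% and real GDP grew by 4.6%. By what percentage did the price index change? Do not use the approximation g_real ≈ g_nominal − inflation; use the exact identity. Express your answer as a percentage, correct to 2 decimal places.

5.35%

(1 + g_nom) = (1 + g_real)(1 + π), so π = 1.1020 / 1.0460 − 1 = 0.05354.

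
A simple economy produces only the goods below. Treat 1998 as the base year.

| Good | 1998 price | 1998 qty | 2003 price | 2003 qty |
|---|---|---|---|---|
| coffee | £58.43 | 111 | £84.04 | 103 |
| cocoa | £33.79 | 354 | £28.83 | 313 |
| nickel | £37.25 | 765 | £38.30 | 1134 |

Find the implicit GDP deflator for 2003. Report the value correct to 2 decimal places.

103.87

Nominal GDP 2003 = 84.04·103 + 28.83·313 + 38.30·1134 = 61112.11.
Real GDP 2003 (at 1998 prices) = 58.43·103 + 33.79·313 + 37.25·1134 = 58836.06.
Deflator = Nominal/Real × 100 = 61112.11/58836.06 × 100 = 103.868.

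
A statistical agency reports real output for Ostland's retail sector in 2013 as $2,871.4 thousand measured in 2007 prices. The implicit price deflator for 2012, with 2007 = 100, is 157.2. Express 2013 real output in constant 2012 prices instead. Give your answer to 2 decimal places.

$4,513.84 thousand

Real output in 2012 prices = Real output in 2007 prices × (P_2012/P_2007) = 2871.4 × 1.572 = 4513.84.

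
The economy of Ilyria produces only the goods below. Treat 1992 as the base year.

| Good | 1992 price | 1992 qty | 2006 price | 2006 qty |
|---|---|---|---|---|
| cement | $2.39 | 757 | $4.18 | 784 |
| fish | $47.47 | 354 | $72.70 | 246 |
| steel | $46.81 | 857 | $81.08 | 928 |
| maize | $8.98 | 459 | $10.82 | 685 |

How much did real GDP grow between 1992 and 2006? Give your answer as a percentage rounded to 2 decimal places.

Real GDP 1992 = Nominal GDP 1992 = 2.39·757 + 47.47·354 + 46.81·857 + 8.98·459 = 62851.60.
Real GDP 2006 (at 1992 prices) = 2.39·784 + 47.47·246 + 46.81·928 + 8.98·685 = 63142.36.
Real growth = 63142.36/62851.60 − 1 = 0.0046.

0.46%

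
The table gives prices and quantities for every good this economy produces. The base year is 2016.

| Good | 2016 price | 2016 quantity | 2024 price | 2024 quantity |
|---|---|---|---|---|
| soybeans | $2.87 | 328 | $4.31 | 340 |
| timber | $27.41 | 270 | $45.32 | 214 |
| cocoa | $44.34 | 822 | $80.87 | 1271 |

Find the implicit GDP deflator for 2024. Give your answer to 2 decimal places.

180.31

Nominal GDP 2024 = 4.31·340 + 45.32·214 + 80.87·1271 = 113949.65.
Real GDP 2024 (at 2016 prices) = 2.87·340 + 27.41·214 + 44.34·1271 = 63197.68.
Deflator = Nominal/Real × 100 = 113949.65/63197.68 × 100 = 180.307.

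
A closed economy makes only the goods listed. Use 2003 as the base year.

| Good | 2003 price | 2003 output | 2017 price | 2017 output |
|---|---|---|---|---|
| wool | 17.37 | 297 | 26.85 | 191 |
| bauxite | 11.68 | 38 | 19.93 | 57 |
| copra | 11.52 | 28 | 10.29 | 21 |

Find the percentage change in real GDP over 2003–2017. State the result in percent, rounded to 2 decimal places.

-28.69%

Real GDP 2003 = Nominal GDP 2003 = 17.37·297 + 11.68·38 + 11.52·28 = 5925.29.
Real GDP 2017 (at 2003 prices) = 17.37·191 + 11.68·57 + 11.52·21 = 4225.35.
Real growth = 4225.35/5925.29 − 1 = -0.2869.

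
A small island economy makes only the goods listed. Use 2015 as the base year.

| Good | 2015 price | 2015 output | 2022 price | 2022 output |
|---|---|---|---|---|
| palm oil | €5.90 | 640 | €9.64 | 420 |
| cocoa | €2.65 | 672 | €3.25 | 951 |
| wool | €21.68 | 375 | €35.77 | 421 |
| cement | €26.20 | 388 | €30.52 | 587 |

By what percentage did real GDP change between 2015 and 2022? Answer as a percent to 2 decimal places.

Real GDP 2015 = Nominal GDP 2015 = 5.90·640 + 2.65·672 + 21.68·375 + 26.20·388 = 23852.40.
Real GDP 2022 (at 2015 prices) = 5.90·420 + 2.65·951 + 21.68·421 + 26.20·587 = 29504.83.
Real growth = 29504.83/23852.40 − 1 = 0.2370.

23.70%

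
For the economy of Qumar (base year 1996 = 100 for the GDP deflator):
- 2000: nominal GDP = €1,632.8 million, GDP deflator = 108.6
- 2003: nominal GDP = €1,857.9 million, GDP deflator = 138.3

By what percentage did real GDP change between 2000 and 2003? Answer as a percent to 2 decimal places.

-10.65%

Real GDP 2000 = 1632.8 / 1.086 = 1503.50.
Real GDP 2003 = 1857.9 / 1.383 = 1343.38.
Real growth = 1343.38 / 1503.50 − 1 = -0.1065.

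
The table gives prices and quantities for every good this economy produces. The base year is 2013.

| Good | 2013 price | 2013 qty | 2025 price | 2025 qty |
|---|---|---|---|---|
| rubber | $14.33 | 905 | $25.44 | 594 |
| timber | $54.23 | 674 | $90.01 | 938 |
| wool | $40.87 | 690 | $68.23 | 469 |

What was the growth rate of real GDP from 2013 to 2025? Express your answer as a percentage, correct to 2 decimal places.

Real GDP 2013 = Nominal GDP 2013 = 14.33·905 + 54.23·674 + 40.87·690 = 77719.97.
Real GDP 2025 (at 2013 prices) = 14.33·594 + 54.23·938 + 40.87·469 = 78547.79.
Real growth = 78547.79/77719.97 − 1 = 0.0107.

1.07%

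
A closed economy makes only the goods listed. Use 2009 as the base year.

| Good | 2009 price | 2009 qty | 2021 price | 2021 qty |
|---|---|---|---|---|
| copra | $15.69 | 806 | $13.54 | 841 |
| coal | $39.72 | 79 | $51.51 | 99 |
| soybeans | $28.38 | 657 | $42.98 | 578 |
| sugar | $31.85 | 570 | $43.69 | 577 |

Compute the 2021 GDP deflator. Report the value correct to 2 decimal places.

Nominal GDP 2021 = 13.54·841 + 51.51·99 + 42.98·578 + 43.69·577 = 66538.20.
Real GDP 2021 (at 2009 prices) = 15.69·841 + 39.72·99 + 28.38·578 + 31.85·577 = 51908.66.
Deflator = Nominal/Real × 100 = 66538.20/51908.66 × 100 = 128.183.

128.18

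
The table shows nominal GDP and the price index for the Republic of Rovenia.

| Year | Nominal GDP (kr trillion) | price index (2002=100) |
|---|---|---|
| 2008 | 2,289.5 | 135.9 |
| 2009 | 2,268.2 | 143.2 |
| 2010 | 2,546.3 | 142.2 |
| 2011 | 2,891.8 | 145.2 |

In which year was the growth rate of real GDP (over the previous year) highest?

2009: real = 2268.2/1.432 = 1583.94; growth vs 2008 (1684.69) = -5.98%.
2010: real = 2546.3/1.422 = 1790.65; growth vs 2009 (1583.94) = 13.05%.
2011: real = 2891.8/1.452 = 1991.60; growth vs 2010 (1790.65) = 11.22%.

2010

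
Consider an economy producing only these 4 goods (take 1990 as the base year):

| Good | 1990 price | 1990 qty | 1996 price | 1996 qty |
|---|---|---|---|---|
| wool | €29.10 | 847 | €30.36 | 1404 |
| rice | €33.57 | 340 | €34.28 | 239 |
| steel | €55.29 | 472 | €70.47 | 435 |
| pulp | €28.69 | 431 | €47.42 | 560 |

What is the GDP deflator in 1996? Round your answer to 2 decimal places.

Nominal GDP 1996 = 30.36·1404 + 34.28·239 + 70.47·435 + 47.42·560 = 108028.01.
Real GDP 1996 (at 1990 prices) = 29.10·1404 + 33.57·239 + 55.29·435 + 28.69·560 = 88997.18.
Deflator = Nominal/Real × 100 = 108028.01/88997.18 × 100 = 121.384.

121.38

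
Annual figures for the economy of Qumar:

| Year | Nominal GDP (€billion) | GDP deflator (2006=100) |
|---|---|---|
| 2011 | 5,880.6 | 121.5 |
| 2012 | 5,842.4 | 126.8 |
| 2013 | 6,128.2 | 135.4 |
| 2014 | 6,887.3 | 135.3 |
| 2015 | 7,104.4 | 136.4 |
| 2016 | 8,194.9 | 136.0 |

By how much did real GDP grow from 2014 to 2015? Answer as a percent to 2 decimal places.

Real GDP 2014 = 6887.3/1.353 = 5090.39.
Real GDP 2015 = 7104.4/1.364 = 5208.50.
Change = 5208.50/5090.39 − 1 = 0.0232.

2.32%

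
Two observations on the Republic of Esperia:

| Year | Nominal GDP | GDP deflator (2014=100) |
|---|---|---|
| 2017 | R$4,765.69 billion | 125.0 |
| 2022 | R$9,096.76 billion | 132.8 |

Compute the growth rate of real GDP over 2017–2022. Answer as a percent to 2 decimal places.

Deflate each year: 2017 → 4765.69/1.250 = 3812.55; 2022 → 9096.76/1.328 = 6849.97.
So real GDP changed by 6849.97/3812.55 − 1 = 0.7967, i.e. 79.67%.

79.67%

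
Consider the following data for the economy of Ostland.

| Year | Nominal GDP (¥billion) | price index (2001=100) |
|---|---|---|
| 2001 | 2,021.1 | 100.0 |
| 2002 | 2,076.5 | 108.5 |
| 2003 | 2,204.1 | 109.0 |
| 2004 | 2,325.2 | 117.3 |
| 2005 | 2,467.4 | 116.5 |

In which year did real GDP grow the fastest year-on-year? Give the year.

2002: real = 2076.5/1.085 = 1913.82; growth vs 2001 (2021.10) = -5.31%.
2003: real = 2204.1/1.090 = 2022.11; growth vs 2002 (1913.82) = 5.66%.
2004: real = 2325.2/1.173 = 1982.27; growth vs 2003 (2022.11) = -1.97%.
2005: real = 2467.4/1.165 = 2117.94; growth vs 2004 (1982.27) = 6.84%.

2005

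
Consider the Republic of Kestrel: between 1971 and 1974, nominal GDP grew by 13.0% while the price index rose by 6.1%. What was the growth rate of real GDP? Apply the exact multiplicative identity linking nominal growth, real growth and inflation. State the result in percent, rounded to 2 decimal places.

6.50%

(1 + g_nom) = (1 + g_real)(1 + π), so g_real = 1.1300 / 1.0610 − 1 = 0.06503.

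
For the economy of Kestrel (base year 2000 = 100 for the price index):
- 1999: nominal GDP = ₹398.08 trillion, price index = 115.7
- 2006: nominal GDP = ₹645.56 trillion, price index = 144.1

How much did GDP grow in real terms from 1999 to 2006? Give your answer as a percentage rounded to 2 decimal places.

30.21%

Deflate each year: 1999 → 398.08/1.157 = 344.06; 2006 → 645.56/1.441 = 447.99.
So real GDP changed by 447.99/344.06 − 1 = 0.3021, i.e. 30.21%.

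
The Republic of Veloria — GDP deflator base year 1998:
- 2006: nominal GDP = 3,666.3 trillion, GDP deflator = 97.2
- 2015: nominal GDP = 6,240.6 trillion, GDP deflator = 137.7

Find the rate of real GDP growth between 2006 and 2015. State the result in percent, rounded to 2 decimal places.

20.15%

Deflate each year: 2006 → 3666.3/0.972 = 3771.91; 2015 → 6240.6/1.377 = 4532.03.
So real GDP changed by 4532.03/3771.91 − 1 = 0.2015, i.e. 20.15%.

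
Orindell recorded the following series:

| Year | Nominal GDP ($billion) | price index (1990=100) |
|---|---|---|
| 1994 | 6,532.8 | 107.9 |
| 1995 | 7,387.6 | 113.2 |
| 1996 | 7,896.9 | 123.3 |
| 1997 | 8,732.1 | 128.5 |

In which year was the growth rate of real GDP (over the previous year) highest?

1995

1995: real = 7387.6/1.132 = 6526.15; growth vs 1994 (6054.49) = 7.79%.
1996: real = 7896.9/1.233 = 6404.62; growth vs 1995 (6526.15) = -1.86%.
1997: real = 8732.1/1.285 = 6795.41; growth vs 1996 (6404.62) = 6.10%.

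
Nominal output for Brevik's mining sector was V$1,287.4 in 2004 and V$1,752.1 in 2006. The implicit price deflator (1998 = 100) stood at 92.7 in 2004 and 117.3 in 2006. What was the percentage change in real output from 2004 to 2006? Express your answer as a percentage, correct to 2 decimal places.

7.55%

Real output 2004 = 1287.4 / 0.927 = 1388.78.
Real output 2006 = 1752.1 / 1.173 = 1493.69.
Real growth = 1493.69 / 1388.78 − 1 = 0.0755.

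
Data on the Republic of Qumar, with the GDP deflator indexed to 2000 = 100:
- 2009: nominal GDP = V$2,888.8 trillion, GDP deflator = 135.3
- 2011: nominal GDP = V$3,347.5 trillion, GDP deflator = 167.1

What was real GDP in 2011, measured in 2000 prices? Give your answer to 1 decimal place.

V$2,003.3 trillion

Real GDP = Nominal / (GDP deflator/100) = 3347.5 / 1.671 = 2003.29.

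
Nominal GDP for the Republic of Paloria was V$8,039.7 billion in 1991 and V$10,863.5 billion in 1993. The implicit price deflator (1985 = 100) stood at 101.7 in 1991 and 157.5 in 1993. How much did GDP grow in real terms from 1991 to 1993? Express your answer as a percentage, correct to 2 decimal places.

Deflate each year: 1991 → 8039.7/1.017 = 7905.31; 1993 → 10863.5/1.575 = 6897.46.
So real GDP changed by 6897.46/7905.31 − 1 = -0.1275, i.e. -12.75%.

-12.75%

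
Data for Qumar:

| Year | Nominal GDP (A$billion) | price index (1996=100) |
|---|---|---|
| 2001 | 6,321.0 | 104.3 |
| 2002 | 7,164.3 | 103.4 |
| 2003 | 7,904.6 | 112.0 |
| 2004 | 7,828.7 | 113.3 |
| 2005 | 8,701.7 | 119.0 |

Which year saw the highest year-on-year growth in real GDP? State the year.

2002

2002: real = 7164.3/1.034 = 6928.72; growth vs 2001 (6060.40) = 14.33%.
2003: real = 7904.6/1.120 = 7057.68; growth vs 2002 (6928.72) = 1.86%.
2004: real = 7828.7/1.133 = 6909.71; growth vs 2003 (7057.68) = -2.10%.
2005: real = 8701.7/1.190 = 7312.35; growth vs 2004 (6909.71) = 5.83%.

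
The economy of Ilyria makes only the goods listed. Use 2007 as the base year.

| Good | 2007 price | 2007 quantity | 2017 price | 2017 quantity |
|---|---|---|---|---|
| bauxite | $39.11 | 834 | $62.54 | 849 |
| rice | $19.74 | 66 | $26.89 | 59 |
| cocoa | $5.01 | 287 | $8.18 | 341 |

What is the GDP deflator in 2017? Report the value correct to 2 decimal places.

159.30

Nominal GDP 2017 = 62.54·849 + 26.89·59 + 8.18·341 = 57472.35.
Real GDP 2017 (at 2007 prices) = 39.11·849 + 19.74·59 + 5.01·341 = 36077.46.
Deflator = Nominal/Real × 100 = 57472.35/36077.46 × 100 = 159.303.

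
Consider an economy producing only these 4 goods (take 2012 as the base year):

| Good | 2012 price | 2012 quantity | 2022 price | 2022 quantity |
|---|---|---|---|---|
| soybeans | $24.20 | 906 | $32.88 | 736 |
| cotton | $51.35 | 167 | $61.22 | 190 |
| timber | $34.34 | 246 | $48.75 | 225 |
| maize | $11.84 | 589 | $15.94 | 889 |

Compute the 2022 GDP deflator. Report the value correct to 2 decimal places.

Nominal GDP 2022 = 32.88·736 + 61.22·190 + 48.75·225 + 15.94·889 = 60970.89.
Real GDP 2022 (at 2012 prices) = 24.20·736 + 51.35·190 + 34.34·225 + 11.84·889 = 45819.96.
Deflator = Nominal/Real × 100 = 60970.89/45819.96 × 100 = 133.066.

133.07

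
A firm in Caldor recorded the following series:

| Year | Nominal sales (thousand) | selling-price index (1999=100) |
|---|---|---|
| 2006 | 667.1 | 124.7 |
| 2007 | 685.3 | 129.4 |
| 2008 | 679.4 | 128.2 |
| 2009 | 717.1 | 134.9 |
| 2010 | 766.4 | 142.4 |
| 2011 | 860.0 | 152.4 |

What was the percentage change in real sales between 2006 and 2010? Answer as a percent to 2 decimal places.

Real sales 2006 = 667.1/1.247 = 534.96.
Real sales 2010 = 766.4/1.424 = 538.20.
Change = 538.20/534.96 − 1 = 0.0061.

0.61%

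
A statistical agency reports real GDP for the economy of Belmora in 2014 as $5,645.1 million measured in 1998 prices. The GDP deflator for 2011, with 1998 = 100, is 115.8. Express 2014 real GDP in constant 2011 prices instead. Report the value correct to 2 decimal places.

Real GDP in 2011 prices = Real GDP in 1998 prices × (P_2011/P_1998) = 5645.1 × 1.158 = 6537.03.

$6,537.03 million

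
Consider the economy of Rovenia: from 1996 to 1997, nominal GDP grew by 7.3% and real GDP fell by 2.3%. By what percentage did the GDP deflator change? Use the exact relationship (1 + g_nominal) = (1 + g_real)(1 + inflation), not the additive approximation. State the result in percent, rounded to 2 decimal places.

(1 + g_nom) = (1 + g_real)(1 + π), so π = 1.0730 / 0.9770 − 1 = 0.09826.

9.83%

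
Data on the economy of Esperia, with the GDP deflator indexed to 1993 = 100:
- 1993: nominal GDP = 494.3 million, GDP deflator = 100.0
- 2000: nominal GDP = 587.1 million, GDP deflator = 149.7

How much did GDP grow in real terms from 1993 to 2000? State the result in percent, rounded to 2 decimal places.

-20.66%

Deflate each year: 1993 → 494.3/1.000 = 494.30; 2000 → 587.1/1.497 = 392.18.
So real GDP changed by 392.18/494.30 − 1 = -0.2066, i.e. -20.66%.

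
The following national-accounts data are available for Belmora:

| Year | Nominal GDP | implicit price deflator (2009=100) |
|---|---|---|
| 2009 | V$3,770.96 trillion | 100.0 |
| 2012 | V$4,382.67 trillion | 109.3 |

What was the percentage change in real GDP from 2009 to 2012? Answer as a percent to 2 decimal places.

Deflate each year: 2009 → 3770.96/1.000 = 3770.96; 2012 → 4382.67/1.093 = 4009.76.
So real GDP changed by 4009.76/3770.96 − 1 = 0.0633, i.e. 6.33%.

6.33%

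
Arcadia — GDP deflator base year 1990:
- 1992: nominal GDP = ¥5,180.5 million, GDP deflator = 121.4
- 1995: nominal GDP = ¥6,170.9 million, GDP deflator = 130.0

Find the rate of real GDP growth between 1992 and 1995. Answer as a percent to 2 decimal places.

11.24%

Real GDP 1992 = 5180.5 / 1.214 = 4267.30.
Real GDP 1995 = 6170.9 / 1.300 = 4746.85.
Real growth = 4746.85 / 4267.30 − 1 = 0.1124.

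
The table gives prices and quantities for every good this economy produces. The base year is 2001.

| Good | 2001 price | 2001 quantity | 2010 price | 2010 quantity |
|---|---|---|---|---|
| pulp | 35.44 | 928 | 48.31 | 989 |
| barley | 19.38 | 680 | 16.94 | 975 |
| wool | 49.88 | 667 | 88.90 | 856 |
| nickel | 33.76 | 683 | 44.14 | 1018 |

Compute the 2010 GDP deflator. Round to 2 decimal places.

141.46

Nominal GDP 2010 = 48.31·989 + 16.94·975 + 88.90·856 + 44.14·1018 = 185328.01.
Real GDP 2010 (at 2001 prices) = 35.44·989 + 19.38·975 + 49.88·856 + 33.76·1018 = 131010.62.
Deflator = Nominal/Real × 100 = 185328.01/131010.62 × 100 = 141.460.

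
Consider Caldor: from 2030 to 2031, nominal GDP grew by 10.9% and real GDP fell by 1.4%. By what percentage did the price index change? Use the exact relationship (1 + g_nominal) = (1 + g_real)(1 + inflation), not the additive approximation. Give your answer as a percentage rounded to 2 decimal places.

(1 + g_nom) = (1 + g_real)(1 + π), so π = 1.1090 / 0.9860 − 1 = 0.12475.

12.47%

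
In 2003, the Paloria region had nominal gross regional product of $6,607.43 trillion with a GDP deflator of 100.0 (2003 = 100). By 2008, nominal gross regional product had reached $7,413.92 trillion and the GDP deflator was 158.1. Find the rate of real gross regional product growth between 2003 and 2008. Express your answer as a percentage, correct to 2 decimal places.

Deflate each year: 2003 → 6607.43/1.000 = 6607.43; 2008 → 7413.92/1.581 = 4689.39.
So real gross regional product changed by 4689.39/6607.43 − 1 = -0.2903, i.e. -29.03%.

-29.03%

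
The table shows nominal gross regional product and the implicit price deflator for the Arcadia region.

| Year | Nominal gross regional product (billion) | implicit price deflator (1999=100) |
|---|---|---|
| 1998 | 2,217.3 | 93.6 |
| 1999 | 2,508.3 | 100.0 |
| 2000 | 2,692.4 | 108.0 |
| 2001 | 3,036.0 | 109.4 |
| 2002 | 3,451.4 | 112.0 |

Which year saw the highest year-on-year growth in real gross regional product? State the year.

2001

1999: real = 2508.3/1.000 = 2508.30; growth vs 1998 (2368.91) = 5.88%.
2000: real = 2692.4/1.080 = 2492.96; growth vs 1999 (2508.30) = -0.61%.
2001: real = 3036.0/1.094 = 2775.14; growth vs 2000 (2492.96) = 11.32%.
2002: real = 3451.4/1.120 = 3081.61; growth vs 2001 (2775.14) = 11.04%.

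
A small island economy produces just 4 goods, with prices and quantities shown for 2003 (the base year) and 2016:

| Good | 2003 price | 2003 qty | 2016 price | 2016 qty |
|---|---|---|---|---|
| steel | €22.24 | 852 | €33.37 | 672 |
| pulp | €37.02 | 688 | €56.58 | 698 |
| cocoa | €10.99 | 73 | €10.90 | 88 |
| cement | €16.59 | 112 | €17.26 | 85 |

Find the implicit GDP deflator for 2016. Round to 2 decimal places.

149.07

Nominal GDP 2016 = 33.37·672 + 56.58·698 + 10.90·88 + 17.26·85 = 64343.78.
Real GDP 2016 (at 2003 prices) = 22.24·672 + 37.02·698 + 10.99·88 + 16.59·85 = 43162.51.
Deflator = Nominal/Real × 100 = 64343.78/43162.51 × 100 = 149.073.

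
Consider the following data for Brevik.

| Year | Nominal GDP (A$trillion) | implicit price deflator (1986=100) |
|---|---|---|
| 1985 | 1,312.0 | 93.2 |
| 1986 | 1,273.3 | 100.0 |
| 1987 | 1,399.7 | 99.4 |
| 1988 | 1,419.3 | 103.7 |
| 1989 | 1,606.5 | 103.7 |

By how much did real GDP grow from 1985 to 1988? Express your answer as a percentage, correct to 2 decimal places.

Real GDP 1985 = 1312.0/0.932 = 1407.73.
Real GDP 1988 = 1419.3/1.037 = 1368.66.
Change = 1368.66/1407.73 − 1 = -0.0278.

-2.78%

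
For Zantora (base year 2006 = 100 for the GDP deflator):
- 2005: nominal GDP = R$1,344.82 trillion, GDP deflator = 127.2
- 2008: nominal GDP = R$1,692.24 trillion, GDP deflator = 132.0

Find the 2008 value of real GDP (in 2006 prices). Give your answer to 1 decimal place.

Real GDP = Nominal / (GDP deflator/100) = 1692.24 / 1.320 = 1282.00.

R$1,282.0 trillion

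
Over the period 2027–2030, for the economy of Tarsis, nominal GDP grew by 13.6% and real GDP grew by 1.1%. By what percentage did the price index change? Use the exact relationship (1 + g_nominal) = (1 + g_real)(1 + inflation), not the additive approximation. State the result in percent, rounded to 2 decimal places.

(1 + g_nom) = (1 + g_real)(1 + π), so π = 1.1360 / 1.0110 − 1 = 0.12364.

12.36%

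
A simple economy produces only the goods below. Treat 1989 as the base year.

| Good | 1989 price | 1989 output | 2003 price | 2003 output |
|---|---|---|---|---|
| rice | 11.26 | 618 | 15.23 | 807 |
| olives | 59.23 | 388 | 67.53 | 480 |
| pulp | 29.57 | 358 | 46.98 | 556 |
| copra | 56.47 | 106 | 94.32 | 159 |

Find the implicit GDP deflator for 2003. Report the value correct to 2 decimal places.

Nominal GDP 2003 = 15.23·807 + 67.53·480 + 46.98·556 + 94.32·159 = 85822.77.
Real GDP 2003 (at 1989 prices) = 11.26·807 + 59.23·480 + 29.57·556 + 56.47·159 = 62936.87.
Deflator = Nominal/Real × 100 = 85822.77/62936.87 × 100 = 136.363.

136.36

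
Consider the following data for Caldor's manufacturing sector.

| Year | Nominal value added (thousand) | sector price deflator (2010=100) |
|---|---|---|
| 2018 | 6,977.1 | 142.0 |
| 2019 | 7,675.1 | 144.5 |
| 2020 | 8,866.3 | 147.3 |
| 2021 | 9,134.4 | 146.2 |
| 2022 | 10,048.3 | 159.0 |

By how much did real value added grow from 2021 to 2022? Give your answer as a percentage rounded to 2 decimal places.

Real value added 2021 = 9134.4/1.462 = 6247.88.
Real value added 2022 = 10048.3/1.590 = 6319.69.
Change = 6319.69/6247.88 − 1 = 0.0115.

1.15%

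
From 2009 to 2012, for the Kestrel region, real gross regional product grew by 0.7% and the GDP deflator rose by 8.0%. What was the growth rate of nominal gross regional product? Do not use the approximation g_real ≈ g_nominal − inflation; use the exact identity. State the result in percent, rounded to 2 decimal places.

(1 + g_nom) = (1 + g_real)(1 + π) = 1.0070 × 1.0800 = 1.08756.

8.76%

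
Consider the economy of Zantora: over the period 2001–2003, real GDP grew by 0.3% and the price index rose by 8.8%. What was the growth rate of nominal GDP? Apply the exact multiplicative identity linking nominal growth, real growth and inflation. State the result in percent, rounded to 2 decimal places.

(1 + g_nom) = (1 + g_real)(1 + π) = 1.0030 × 1.0880 = 1.09126.

9.13%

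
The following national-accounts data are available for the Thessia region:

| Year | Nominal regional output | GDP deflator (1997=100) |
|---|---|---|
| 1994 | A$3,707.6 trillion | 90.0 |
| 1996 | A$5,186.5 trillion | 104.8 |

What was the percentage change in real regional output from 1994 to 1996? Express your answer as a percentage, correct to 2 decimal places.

20.13%

Real regional output 1994 = 3707.6 / 0.900 = 4119.56.
Real regional output 1996 = 5186.5 / 1.048 = 4948.95.
Real growth = 4948.95 / 4119.56 − 1 = 0.2013.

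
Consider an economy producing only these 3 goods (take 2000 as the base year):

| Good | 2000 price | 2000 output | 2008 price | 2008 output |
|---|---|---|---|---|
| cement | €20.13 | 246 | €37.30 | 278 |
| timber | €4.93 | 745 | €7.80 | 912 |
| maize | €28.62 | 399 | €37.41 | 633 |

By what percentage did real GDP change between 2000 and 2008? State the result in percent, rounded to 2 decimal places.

Real GDP 2000 = Nominal GDP 2000 = 20.13·246 + 4.93·745 + 28.62·399 = 20044.21.
Real GDP 2008 (at 2000 prices) = 20.13·278 + 4.93·912 + 28.62·633 = 28208.76.
Real growth = 28208.76/20044.21 − 1 = 0.4073.

40.73%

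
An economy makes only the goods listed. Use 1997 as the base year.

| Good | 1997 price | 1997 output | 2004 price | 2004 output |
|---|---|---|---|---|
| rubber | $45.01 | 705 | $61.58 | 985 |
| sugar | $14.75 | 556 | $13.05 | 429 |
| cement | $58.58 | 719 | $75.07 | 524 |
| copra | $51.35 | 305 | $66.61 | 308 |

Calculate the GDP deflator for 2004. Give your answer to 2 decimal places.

129.77

Nominal GDP 2004 = 61.58·985 + 13.05·429 + 75.07·524 + 66.61·308 = 126107.31.
Real GDP 2004 (at 1997 prices) = 45.01·985 + 14.75·429 + 58.58·524 + 51.35·308 = 97174.32.
Deflator = Nominal/Real × 100 = 126107.31/97174.32 × 100 = 129.774.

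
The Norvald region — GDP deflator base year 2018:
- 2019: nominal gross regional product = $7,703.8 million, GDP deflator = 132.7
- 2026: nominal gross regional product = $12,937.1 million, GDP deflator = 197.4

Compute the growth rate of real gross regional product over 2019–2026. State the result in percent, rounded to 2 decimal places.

12.89%

Real gross regional product 2019 = 7703.8 / 1.327 = 5805.43.
Real gross regional product 2026 = 12937.1 / 1.974 = 6553.75.
Real growth = 6553.75 / 5805.43 − 1 = 0.1289.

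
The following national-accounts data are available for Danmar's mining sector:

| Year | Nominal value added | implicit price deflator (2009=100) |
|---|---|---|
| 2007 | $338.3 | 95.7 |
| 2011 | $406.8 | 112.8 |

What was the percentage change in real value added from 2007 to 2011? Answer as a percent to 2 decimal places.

2.02%

Deflate each year: 2007 → 338.3/0.957 = 353.50; 2011 → 406.8/1.128 = 360.64.
So real value added changed by 360.64/353.50 − 1 = 0.0202, i.e. 2.02%.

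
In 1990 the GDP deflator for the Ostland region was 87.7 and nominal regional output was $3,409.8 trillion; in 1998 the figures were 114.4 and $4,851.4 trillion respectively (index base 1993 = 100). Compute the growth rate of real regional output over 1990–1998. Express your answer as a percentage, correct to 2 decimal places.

9.07%

Deflate each year: 1990 → 3409.8/0.877 = 3888.03; 1998 → 4851.4/1.144 = 4240.73.
So real regional output changed by 4240.73/3888.03 − 1 = 0.0907, i.e. 9.07%.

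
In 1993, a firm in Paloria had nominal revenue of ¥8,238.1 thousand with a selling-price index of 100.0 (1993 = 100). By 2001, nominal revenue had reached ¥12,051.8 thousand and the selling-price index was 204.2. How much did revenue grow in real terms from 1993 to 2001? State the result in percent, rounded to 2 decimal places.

-28.36%

Real revenue 1993 = 8238.1 / 1.000 = 8238.10.
Real revenue 2001 = 12051.8 / 2.042 = 5901.96.
Real growth = 5901.96 / 8238.10 − 1 = -0.2836.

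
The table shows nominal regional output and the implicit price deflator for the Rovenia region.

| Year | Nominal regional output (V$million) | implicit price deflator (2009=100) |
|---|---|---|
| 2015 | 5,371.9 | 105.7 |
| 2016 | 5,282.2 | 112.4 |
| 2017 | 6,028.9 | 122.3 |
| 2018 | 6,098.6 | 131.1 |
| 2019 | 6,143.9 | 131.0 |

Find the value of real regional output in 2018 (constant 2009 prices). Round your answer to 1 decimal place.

V$4,651.9 million

Real regional output 2018 = 6098.6 / 1.311 = 4651.87.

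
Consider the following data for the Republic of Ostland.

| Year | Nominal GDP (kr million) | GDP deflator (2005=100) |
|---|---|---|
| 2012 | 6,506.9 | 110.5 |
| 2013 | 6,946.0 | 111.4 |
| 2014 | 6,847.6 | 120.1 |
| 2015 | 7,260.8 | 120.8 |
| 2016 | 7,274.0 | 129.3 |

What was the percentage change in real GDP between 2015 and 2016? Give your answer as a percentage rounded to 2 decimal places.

-6.40%

Real GDP 2015 = 7260.8/1.208 = 6010.60.
Real GDP 2016 = 7274.0/1.293 = 5625.68.
Change = 5625.68/6010.60 − 1 = -0.0640.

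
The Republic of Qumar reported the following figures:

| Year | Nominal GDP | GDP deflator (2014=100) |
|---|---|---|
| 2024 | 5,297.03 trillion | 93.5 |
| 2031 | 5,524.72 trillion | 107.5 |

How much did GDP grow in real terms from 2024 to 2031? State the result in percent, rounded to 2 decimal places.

Deflate each year: 2024 → 5297.03/0.935 = 5665.27; 2031 → 5524.72/1.075 = 5139.27.
So real GDP changed by 5139.27/5665.27 − 1 = -0.0928, i.e. -9.28%.

-9.28%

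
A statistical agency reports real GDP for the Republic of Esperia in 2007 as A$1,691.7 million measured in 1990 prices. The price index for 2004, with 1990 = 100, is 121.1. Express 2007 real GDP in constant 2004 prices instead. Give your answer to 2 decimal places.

A$2,048.65 million

Real GDP in 2004 prices = Real GDP in 1990 prices × (P_2004/P_1990) = 1691.7 × 1.211 = 2048.65.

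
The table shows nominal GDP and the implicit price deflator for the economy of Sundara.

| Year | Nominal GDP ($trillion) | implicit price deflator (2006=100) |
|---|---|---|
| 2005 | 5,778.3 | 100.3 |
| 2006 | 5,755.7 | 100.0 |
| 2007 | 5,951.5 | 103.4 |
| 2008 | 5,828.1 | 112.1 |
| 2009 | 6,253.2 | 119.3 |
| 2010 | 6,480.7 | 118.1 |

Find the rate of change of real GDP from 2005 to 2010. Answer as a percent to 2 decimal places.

-4.75%

Real GDP 2005 = 5778.3/1.003 = 5761.02.
Real GDP 2010 = 6480.7/1.181 = 5487.47.
Change = 5487.47/5761.02 − 1 = -0.0475.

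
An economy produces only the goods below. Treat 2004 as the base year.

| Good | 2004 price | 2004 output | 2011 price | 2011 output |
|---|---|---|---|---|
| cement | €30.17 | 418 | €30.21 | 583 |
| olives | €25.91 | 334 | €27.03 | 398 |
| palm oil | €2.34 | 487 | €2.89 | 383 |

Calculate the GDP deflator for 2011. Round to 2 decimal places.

102.36

Nominal GDP 2011 = 30.21·583 + 27.03·398 + 2.89·383 = 29477.24.
Real GDP 2011 (at 2004 prices) = 30.17·583 + 25.91·398 + 2.34·383 = 28797.51.
Deflator = Nominal/Real × 100 = 29477.24/28797.51 × 100 = 102.360.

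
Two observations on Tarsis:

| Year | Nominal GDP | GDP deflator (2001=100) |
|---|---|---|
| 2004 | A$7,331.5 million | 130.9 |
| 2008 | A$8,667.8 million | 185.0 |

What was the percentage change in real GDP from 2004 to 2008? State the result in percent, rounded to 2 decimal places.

-16.35%

Real GDP 2004 = 7331.5 / 1.309 = 5600.84.
Real GDP 2008 = 8667.8 / 1.850 = 4685.30.
Real growth = 4685.30 / 5600.84 − 1 = -0.1635.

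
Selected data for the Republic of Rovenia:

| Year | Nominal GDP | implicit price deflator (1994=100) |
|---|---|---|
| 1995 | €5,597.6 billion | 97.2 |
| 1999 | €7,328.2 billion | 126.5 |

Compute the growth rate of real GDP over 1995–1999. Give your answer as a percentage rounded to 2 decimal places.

Deflate each year: 1995 → 5597.6/0.972 = 5758.85; 1999 → 7328.2/1.265 = 5793.04.
So real GDP changed by 5793.04/5758.85 − 1 = 0.0059, i.e. 0.59%.

0.59%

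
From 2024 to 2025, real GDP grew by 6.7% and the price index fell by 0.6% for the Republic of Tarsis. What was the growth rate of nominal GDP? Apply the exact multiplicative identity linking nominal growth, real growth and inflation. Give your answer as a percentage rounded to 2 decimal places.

(1 + g_nom) = (1 + g_real)(1 + π) = 1.0670 × 0.9940 = 1.06060.

6.06%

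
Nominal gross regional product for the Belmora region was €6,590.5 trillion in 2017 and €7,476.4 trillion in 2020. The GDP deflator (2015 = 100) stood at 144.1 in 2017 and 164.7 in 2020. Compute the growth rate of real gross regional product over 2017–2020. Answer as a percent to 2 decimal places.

Deflate each year: 2017 → 6590.5/1.441 = 4573.56; 2020 → 7476.4/1.647 = 4539.40.
So real gross regional product changed by 4539.40/4573.56 − 1 = -0.0075, i.e. -0.75%.

-0.75%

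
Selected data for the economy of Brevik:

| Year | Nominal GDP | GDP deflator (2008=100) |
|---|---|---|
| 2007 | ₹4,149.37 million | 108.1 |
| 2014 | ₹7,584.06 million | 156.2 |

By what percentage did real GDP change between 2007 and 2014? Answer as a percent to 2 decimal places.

26.49%

Real GDP 2007 = 4149.37 / 1.081 = 3838.46.
Real GDP 2014 = 7584.06 / 1.562 = 4855.35.
Real growth = 4855.35 / 3838.46 − 1 = 0.2649.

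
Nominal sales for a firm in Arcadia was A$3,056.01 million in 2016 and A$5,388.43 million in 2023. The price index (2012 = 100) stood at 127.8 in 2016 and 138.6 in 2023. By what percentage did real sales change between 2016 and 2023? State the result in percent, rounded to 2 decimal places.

62.58%

Deflate each year: 2016 → 3056.01/1.278 = 2391.24; 2023 → 5388.43/1.386 = 3887.76.
So real sales changed by 3887.76/2391.24 − 1 = 0.6258, i.e. 62.58%.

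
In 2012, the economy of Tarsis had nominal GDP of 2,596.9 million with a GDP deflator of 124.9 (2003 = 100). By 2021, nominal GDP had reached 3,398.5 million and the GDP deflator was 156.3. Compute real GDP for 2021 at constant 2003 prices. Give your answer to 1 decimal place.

2,174.3 million

Real GDP = Nominal / (GDP deflator/100) = 3398.5 / 1.563 = 2174.34.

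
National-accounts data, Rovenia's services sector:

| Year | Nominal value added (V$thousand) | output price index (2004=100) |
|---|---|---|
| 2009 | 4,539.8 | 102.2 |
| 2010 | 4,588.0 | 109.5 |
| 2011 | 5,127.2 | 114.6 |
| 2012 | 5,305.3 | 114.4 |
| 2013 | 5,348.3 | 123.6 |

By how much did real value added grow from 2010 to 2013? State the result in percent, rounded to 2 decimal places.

Real value added 2010 = 4588.0/1.095 = 4189.95.
Real value added 2013 = 5348.3/1.236 = 4327.10.
Change = 4327.10/4189.95 − 1 = 0.0327.

3.27%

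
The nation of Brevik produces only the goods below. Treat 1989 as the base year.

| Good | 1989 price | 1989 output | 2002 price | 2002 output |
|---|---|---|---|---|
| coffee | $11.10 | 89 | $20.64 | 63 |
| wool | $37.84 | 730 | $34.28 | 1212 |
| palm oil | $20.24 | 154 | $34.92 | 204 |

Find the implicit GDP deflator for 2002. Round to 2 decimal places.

Nominal GDP 2002 = 20.64·63 + 34.28·1212 + 34.92·204 = 49971.36.
Real GDP 2002 (at 1989 prices) = 11.10·63 + 37.84·1212 + 20.24·204 = 50690.34.
Deflator = Nominal/Real × 100 = 49971.36/50690.34 × 100 = 98.582.

98.58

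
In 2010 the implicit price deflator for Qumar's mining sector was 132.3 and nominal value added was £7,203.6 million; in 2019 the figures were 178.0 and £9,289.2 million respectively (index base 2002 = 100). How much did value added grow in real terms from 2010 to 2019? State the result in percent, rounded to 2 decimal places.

-4.16%

Real value added 2010 = 7203.6 / 1.323 = 5444.90.
Real value added 2019 = 9289.2 / 1.780 = 5218.65.
Real growth = 5218.65 / 5444.90 − 1 = -0.0416.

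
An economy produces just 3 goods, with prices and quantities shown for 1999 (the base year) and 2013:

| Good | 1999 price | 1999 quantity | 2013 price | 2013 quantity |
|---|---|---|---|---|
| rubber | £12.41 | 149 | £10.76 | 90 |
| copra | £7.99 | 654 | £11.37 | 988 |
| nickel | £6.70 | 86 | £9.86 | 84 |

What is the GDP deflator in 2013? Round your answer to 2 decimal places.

136.10

Nominal GDP 2013 = 10.76·90 + 11.37·988 + 9.86·84 = 13030.20.
Real GDP 2013 (at 1999 prices) = 12.41·90 + 7.99·988 + 6.70·84 = 9573.82.
Deflator = Nominal/Real × 100 = 13030.20/9573.82 × 100 = 136.102.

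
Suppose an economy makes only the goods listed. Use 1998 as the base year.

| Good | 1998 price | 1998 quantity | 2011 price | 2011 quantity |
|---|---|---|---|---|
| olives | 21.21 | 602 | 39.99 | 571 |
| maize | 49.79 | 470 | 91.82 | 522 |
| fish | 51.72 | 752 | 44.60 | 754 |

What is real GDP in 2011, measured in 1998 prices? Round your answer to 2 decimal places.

Real GDP 2011 = Σ (p_1998 × q_2011) = 21.21·571 + 49.79·522 + 51.72·754 = 77098.17.

77098.17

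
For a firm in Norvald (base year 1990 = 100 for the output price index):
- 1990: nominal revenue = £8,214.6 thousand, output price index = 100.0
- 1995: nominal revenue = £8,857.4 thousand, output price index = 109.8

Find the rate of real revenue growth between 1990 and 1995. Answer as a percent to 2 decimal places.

-1.80%

Deflate each year: 1990 → 8214.6/1.000 = 8214.60; 1995 → 8857.4/1.098 = 8066.85.
So real revenue changed by 8066.85/8214.60 − 1 = -0.0180, i.e. -1.80%.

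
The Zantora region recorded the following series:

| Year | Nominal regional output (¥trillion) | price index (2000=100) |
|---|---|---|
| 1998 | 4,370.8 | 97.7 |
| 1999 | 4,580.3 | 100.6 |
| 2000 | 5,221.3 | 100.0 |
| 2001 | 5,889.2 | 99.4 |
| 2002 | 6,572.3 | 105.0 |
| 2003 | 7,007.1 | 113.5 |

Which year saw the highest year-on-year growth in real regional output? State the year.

1999: real = 4580.3/1.006 = 4552.98; growth vs 1998 (4473.69) = 1.77%.
2000: real = 5221.3/1.000 = 5221.30; growth vs 1999 (4552.98) = 14.68%.
2001: real = 5889.2/0.994 = 5924.75; growth vs 2000 (5221.30) = 13.47%.
2002: real = 6572.3/1.050 = 6259.33; growth vs 2001 (5924.75) = 5.65%.
2003: real = 7007.1/1.135 = 6173.66; growth vs 2002 (6259.33) = -1.37%.

2000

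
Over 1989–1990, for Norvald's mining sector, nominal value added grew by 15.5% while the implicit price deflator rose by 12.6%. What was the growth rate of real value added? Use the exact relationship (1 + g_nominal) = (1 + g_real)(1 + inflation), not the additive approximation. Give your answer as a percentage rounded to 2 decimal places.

2.58%

(1 + g_nom) = (1 + g_real)(1 + π), so g_real = 1.1550 / 1.1260 − 1 = 0.02575.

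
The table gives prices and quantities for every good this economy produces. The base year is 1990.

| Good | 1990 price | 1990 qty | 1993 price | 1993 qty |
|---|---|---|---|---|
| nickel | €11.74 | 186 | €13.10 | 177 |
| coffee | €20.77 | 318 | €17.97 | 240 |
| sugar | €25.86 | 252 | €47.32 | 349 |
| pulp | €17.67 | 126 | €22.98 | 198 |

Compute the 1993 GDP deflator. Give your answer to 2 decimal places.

141.40

Nominal GDP 1993 = 13.10·177 + 17.97·240 + 47.32·349 + 22.98·198 = 27696.22.
Real GDP 1993 (at 1990 prices) = 11.74·177 + 20.77·240 + 25.86·349 + 17.67·198 = 19586.58.
Deflator = Nominal/Real × 100 = 27696.22/19586.58 × 100 = 141.404.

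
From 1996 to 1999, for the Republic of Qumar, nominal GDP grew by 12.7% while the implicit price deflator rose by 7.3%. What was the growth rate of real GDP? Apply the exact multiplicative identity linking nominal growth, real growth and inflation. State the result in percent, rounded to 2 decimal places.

5.03%

(1 + g_nom) = (1 + g_real)(1 + π), so g_real = 1.1270 / 1.0730 − 1 = 0.05033.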